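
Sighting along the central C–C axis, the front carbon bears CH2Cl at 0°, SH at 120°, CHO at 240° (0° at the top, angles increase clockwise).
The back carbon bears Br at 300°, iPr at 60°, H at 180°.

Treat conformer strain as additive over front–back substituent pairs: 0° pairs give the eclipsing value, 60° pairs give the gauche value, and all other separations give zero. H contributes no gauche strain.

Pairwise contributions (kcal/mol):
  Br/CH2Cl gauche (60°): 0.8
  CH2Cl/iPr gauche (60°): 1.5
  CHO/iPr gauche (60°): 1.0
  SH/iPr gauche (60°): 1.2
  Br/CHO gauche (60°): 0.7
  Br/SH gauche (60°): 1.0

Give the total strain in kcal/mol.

4.2 kcal/mol

This conformer (staggered): CH2Cl(0°)/Br(300°) gauche 0.8; CH2Cl(0°)/iPr(60°) gauche 1.5; SH(120°)/iPr(60°) gauche 1.2; CHO(240°)/Br(300°) gauche 0.7 → 4.2 kcal/mol.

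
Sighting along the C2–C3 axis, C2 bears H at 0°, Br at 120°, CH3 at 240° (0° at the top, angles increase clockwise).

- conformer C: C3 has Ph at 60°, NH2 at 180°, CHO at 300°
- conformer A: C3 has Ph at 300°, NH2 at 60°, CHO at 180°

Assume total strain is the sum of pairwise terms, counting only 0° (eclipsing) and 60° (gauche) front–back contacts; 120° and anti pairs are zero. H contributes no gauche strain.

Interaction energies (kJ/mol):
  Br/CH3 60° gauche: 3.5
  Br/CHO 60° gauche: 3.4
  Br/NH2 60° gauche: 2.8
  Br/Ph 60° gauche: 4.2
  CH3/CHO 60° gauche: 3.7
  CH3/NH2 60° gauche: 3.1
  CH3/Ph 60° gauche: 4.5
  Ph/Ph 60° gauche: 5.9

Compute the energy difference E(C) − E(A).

-0.6 kJ/mol

C is staggered. Br at 120° is gauche with Ph at 60° (4.2); Br at 120° is gauche with NH2 at 180° (2.8); CH3 at 240° is gauche with NH2 at 180° (3.1); CH3 at 240° is gauche with CHO at 300° (3.7). Total 13.8 kJ/mol.
A is staggered. Br at 120° is gauche with NH2 at 60° (2.8); Br at 120° is gauche with CHO at 180° (3.4); CH3 at 240° is gauche with Ph at 300° (4.5); CH3 at 240° is gauche with CHO at 180° (3.7). Total 14.4 kJ/mol.
E(C) − E(A) = 13.8 − 14.4 = -0.6 kJ/mol.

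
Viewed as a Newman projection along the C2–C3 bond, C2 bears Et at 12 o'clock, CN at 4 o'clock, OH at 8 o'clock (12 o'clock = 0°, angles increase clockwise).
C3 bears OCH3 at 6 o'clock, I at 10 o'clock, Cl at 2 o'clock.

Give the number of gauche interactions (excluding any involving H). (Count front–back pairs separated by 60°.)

Non-H gauche pairs: Et(0°)/I(300°); Et(0°)/Cl(60°); CN(120°)/OCH3(180°); CN(120°)/Cl(60°); OH(240°)/OCH3(180°); OH(240°)/I(300°) — 6 interactions.

6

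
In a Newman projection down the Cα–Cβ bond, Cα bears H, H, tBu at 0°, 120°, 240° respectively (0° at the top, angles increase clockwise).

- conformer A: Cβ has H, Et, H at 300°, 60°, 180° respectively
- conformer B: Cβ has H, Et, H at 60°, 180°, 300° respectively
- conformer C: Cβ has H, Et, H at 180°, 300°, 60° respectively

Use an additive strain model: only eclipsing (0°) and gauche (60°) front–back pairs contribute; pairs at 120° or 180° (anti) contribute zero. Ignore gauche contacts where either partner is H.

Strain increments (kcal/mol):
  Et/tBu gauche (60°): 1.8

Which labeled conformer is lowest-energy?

A (staggered): no non-H gauche contacts → 0.0 kcal/mol.
B (staggered): tBu(240°)/Et(180°) gauche 1.8 → 1.8 kcal/mol.
C (staggered): tBu(240°)/Et(300°) gauche 1.8 → 1.8 kcal/mol.
A has the lowest total (0.0 kcal/mol).

A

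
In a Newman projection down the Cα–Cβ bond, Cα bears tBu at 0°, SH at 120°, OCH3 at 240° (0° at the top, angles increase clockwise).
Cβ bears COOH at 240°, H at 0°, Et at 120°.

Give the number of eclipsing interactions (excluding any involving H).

2

Non-H eclipsing pairs: SH(120°)/Et(120°); OCH3(240°)/COOH(240°) — 2 interactions.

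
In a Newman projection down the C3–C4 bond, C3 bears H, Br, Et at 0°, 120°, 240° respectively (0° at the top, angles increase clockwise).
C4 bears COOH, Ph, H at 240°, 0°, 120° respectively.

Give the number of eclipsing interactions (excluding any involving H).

1

Non-H eclipsing pairs: Et(240°)/COOH(240°) — 1 interaction.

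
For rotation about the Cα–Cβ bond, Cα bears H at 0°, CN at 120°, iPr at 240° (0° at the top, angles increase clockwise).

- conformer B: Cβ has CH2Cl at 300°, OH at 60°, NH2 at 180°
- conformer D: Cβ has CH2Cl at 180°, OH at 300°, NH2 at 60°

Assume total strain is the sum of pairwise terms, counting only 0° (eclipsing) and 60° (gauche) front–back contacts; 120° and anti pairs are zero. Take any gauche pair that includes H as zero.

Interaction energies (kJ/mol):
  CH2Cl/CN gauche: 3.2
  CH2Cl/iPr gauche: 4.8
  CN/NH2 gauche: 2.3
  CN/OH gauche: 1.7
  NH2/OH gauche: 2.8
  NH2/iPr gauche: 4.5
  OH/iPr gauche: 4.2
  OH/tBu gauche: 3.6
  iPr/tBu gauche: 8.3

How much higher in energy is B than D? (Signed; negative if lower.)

-1.2 kJ/mol

B (staggered): CN(120°)/OH(60°) gauche 1.7; CN(120°)/NH2(180°) gauche 2.3; iPr(240°)/CH2Cl(300°) gauche 4.8; iPr(240°)/NH2(180°) gauche 4.5 → 13.3 kJ/mol.
D (staggered): CN(120°)/CH2Cl(180°) gauche 3.2; CN(120°)/NH2(60°) gauche 2.3; iPr(240°)/CH2Cl(180°) gauche 4.8; iPr(240°)/OH(300°) gauche 4.2 → 14.5 kJ/mol.
E(B) − E(D) = 13.3 − 14.5 = -1.2 kJ/mol.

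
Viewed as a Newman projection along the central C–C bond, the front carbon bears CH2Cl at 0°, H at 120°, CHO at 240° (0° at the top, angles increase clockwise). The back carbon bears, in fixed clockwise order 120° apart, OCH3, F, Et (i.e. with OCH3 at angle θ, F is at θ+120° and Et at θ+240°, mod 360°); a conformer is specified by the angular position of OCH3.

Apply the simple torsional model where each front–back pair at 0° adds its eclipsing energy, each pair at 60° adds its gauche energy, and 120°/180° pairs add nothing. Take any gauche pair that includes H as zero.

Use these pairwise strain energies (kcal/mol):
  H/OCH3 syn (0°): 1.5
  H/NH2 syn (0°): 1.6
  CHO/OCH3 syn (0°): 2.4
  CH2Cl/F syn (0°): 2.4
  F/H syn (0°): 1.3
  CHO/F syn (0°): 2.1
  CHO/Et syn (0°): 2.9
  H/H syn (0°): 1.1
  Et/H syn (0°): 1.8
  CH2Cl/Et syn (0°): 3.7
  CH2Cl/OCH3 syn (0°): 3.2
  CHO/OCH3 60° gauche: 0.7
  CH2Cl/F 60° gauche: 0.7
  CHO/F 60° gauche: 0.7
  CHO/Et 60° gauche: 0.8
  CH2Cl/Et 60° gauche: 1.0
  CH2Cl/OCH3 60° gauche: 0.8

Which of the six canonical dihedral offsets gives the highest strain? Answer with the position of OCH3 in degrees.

OCH3 at 0° (eclipsed): CH2Cl(0°)/OCH3(0°) eclipsed 3.2; H(120°)/F(120°) eclipsed 1.3; CHO(240°)/Et(240°) eclipsed 2.9 → 7.4 kcal/mol.
OCH3 at 60° (staggered): CH2Cl(0°)/OCH3(60°) gauche 0.8; CH2Cl(0°)/Et(300°) gauche 1.0; CHO(240°)/F(180°) gauche 0.7; CHO(240°)/Et(300°) gauche 0.8 → 3.3 kcal/mol.
OCH3 at 120° (eclipsed): CH2Cl(0°)/Et(0°) eclipsed 3.7; H(120°)/OCH3(120°) eclipsed 1.5; CHO(240°)/F(240°) eclipsed 2.1 → 7.3 kcal/mol.
OCH3 at 180° (staggered): CH2Cl(0°)/F(300°) gauche 0.7; CH2Cl(0°)/Et(60°) gauche 1.0; CHO(240°)/OCH3(180°) gauche 0.7; CHO(240°)/F(300°) gauche 0.7 → 3.1 kcal/mol.
OCH3 at 240° (eclipsed): CH2Cl(0°)/F(0°) eclipsed 2.4; H(120°)/Et(120°) eclipsed 1.8; CHO(240°)/OCH3(240°) eclipsed 2.4 → 6.6 kcal/mol.
OCH3 at 300° (staggered): CH2Cl(0°)/OCH3(300°) gauche 0.8; CH2Cl(0°)/F(60°) gauche 0.7; CHO(240°)/OCH3(300°) gauche 0.7; CHO(240°)/Et(180°) gauche 0.8 → 3.0 kcal/mol.
The maximum (7.4 kcal/mol) occurs with OCH3 at 0°.

0°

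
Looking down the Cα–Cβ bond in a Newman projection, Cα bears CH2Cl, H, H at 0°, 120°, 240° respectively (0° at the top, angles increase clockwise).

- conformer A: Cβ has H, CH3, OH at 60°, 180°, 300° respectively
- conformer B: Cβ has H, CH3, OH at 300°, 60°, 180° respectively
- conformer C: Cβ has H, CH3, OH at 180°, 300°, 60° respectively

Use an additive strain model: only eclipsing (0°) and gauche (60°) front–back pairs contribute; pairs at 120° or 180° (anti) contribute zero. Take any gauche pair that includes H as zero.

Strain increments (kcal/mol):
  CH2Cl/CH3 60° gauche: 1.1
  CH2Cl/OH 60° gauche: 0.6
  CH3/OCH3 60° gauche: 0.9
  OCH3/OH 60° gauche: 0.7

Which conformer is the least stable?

A is staggered. CH2Cl at 0° is gauche with OH at 300° (0.6). Total 0.6 kcal/mol.
B is staggered. CH2Cl at 0° is gauche with CH3 at 60° (1.1). Total 1.1 kcal/mol.
C is staggered. CH2Cl at 0° is gauche with CH3 at 300° (1.1); CH2Cl at 0° is gauche with OH at 60° (0.6). Total 1.7 kcal/mol.
C has the highest total (1.7 kcal/mol).

C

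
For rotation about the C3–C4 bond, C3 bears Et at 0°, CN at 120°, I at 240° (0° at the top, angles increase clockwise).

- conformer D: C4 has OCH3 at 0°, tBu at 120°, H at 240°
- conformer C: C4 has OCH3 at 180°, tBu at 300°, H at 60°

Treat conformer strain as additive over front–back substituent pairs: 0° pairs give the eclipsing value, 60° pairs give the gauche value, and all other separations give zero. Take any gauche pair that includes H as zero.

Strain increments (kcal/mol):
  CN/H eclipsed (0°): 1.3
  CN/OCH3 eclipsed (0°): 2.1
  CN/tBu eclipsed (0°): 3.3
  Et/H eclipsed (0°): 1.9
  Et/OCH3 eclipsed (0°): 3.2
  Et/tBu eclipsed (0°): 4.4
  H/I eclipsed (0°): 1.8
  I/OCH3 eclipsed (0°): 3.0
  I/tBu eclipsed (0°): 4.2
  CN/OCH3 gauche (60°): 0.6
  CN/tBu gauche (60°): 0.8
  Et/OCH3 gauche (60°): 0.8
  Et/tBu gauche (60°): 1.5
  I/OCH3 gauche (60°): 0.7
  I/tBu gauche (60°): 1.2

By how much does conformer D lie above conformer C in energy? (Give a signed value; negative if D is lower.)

+4.3 kcal/mol

D (eclipsed): Et–OCH3 eclipsed, CN–tBu eclipsed, I–H eclipsed; 3.2 + 3.3 + 1.8 = 8.3 kcal/mol.
C (staggered): Et–tBu gauche, CN–OCH3 gauche, I–OCH3 gauche, I–tBu gauche; 1.5 + 0.6 + 0.7 + 1.2 = 4.0 kcal/mol.
E(D) − E(C) = 8.3 − 4.0 = +4.3 kcal/mol.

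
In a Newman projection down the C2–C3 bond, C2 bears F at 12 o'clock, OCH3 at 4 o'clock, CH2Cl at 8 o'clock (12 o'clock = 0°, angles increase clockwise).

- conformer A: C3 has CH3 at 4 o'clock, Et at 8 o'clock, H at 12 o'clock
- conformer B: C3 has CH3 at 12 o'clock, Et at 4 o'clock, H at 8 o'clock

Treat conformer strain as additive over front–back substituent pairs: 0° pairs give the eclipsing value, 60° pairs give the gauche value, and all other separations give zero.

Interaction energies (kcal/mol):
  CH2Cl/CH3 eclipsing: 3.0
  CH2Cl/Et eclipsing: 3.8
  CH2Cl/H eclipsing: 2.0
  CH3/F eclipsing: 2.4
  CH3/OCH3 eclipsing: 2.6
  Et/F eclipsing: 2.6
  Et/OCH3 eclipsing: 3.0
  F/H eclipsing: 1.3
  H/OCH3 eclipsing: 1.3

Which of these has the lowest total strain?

B

A is eclipsed. F at 0° is eclipsed with H at 0° (1.3); OCH3 at 120° is eclipsed with CH3 at 120° (2.6); CH2Cl at 240° is eclipsed with Et at 240° (3.8). Total 7.7 kcal/mol.
B is eclipsed. F at 0° is eclipsed with CH3 at 0° (2.4); OCH3 at 120° is eclipsed with Et at 120° (3.0); CH2Cl at 240° is eclipsed with H at 240° (2.0). Total 7.4 kcal/mol.
B has the lowest total (7.4 kcal/mol).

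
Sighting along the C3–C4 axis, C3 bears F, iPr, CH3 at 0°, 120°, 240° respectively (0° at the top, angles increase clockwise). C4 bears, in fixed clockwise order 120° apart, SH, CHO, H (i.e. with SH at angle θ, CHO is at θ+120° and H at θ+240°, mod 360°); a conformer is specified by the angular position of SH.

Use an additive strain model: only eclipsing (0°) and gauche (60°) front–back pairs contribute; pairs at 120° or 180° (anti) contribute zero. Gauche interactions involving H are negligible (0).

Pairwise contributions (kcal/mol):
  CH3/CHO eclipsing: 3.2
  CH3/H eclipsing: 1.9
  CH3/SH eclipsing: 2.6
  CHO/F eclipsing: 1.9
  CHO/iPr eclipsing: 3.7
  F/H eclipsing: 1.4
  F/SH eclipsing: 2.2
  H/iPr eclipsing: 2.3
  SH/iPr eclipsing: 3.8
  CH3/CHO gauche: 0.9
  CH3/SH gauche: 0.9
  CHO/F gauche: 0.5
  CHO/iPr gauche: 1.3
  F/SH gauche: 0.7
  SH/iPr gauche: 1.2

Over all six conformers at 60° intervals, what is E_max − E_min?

SH at 0° (eclipsed): F(0°)/SH(0°) eclipsed 2.2; iPr(120°)/CHO(120°) eclipsed 3.7; CH3(240°)/H(240°) eclipsed 1.9 → 7.8 kcal/mol.
SH at 60° (staggered): F(0°)/SH(60°) gauche 0.7; iPr(120°)/SH(60°) gauche 1.2; iPr(120°)/CHO(180°) gauche 1.3; CH3(240°)/CHO(180°) gauche 0.9 → 4.1 kcal/mol.
SH at 120° (eclipsed): F(0°)/H(0°) eclipsed 1.4; iPr(120°)/SH(120°) eclipsed 3.8; CH3(240°)/CHO(240°) eclipsed 3.2 → 8.4 kcal/mol.
SH at 180° (staggered): F(0°)/CHO(300°) gauche 0.5; iPr(120°)/SH(180°) gauche 1.2; CH3(240°)/SH(180°) gauche 0.9; CH3(240°)/CHO(300°) gauche 0.9 → 3.5 kcal/mol.
SH at 240° (eclipsed): F(0°)/CHO(0°) eclipsed 1.9; iPr(120°)/H(120°) eclipsed 2.3; CH3(240°)/SH(240°) eclipsed 2.6 → 6.8 kcal/mol.
SH at 300° (staggered): F(0°)/SH(300°) gauche 0.7; F(0°)/CHO(60°) gauche 0.5; iPr(120°)/CHO(60°) gauche 1.3; CH3(240°)/SH(300°) gauche 0.9 → 3.4 kcal/mol.
Max at 120° (8.4 kcal/mol), min at 300° (3.4 kcal/mol); barrier = 5.0 kcal/mol.

5.0 kcal/mol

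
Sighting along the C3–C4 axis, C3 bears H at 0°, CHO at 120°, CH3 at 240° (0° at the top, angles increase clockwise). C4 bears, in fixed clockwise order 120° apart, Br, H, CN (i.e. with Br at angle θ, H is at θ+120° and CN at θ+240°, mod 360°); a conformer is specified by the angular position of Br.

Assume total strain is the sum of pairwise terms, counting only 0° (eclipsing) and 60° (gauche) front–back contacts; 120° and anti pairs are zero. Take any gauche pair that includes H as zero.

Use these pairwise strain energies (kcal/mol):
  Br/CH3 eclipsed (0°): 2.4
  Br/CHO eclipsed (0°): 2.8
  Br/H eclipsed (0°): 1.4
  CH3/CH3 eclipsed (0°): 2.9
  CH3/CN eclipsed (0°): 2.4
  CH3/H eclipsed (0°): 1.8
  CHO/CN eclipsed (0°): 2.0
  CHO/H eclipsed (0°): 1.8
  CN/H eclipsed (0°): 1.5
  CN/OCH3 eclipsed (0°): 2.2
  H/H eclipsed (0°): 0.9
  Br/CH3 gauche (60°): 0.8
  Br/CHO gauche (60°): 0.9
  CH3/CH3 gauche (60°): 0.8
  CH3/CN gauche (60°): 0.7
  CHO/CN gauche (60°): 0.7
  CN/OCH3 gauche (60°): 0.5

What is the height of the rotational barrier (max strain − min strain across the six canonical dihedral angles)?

Br at 0° (eclipsed): H(0°)/Br(0°) eclipsed 1.4; CHO(120°)/H(120°) eclipsed 1.8; CH3(240°)/CN(240°) eclipsed 2.4 → 5.6 kcal/mol.
Br at 60° (staggered): CHO(120°)/Br(60°) gauche 0.9; CH3(240°)/CN(300°) gauche 0.7 → 1.6 kcal/mol.
Br at 120° (eclipsed): H(0°)/CN(0°) eclipsed 1.5; CHO(120°)/Br(120°) eclipsed 2.8; CH3(240°)/H(240°) eclipsed 1.8 → 6.1 kcal/mol.
Br at 180° (staggered): CHO(120°)/Br(180°) gauche 0.9; CHO(120°)/CN(60°) gauche 0.7; CH3(240°)/Br(180°) gauche 0.8 → 2.4 kcal/mol.
Br at 240° (eclipsed): H(0°)/H(0°) eclipsed 0.9; CHO(120°)/CN(120°) eclipsed 2.0; CH3(240°)/Br(240°) eclipsed 2.4 → 5.3 kcal/mol.
Br at 300° (staggered): CHO(120°)/CN(180°) gauche 0.7; CH3(240°)/Br(300°) gauche 0.8; CH3(240°)/CN(180°) gauche 0.7 → 2.2 kcal/mol.
Max at 120° (6.1 kcal/mol), min at 60° (1.6 kcal/mol); barrier = 4.5 kcal/mol.

4.5 kcal/mol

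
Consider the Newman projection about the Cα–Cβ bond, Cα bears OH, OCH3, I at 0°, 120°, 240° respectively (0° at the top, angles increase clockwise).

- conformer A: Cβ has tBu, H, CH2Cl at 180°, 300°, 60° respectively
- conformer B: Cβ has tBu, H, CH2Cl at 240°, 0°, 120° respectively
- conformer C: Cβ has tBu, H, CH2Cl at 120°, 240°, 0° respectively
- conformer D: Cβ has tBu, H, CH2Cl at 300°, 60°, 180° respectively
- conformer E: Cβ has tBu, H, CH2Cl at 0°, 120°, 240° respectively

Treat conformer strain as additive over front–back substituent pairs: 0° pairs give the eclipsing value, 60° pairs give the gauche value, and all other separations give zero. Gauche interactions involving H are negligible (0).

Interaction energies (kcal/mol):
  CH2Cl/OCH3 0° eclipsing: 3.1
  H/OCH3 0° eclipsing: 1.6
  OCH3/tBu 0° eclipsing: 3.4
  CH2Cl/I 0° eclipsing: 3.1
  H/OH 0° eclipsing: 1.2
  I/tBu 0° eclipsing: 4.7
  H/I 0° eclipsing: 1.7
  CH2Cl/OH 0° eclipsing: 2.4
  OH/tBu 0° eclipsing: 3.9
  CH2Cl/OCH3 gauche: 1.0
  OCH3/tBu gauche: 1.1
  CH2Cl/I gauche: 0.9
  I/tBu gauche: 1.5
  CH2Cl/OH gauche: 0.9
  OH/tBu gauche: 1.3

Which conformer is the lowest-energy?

A (staggered): OH–CH2Cl gauche, OCH3–tBu gauche, OCH3–CH2Cl gauche, I–tBu gauche; 0.9 + 1.1 + 1.0 + 1.5 = 4.5 kcal/mol.
B (eclipsed): OH–H eclipsed, OCH3–CH2Cl eclipsed, I–tBu eclipsed; 1.2 + 3.1 + 4.7 = 9.0 kcal/mol.
C (eclipsed): OH–CH2Cl eclipsed, OCH3–tBu eclipsed, I–H eclipsed; 2.4 + 3.4 + 1.7 = 7.5 kcal/mol.
D (staggered): OH–tBu gauche, OCH3–CH2Cl gauche, I–tBu gauche, I–CH2Cl gauche; 1.3 + 1.0 + 1.5 + 0.9 = 4.7 kcal/mol.
E (eclipsed): OH–tBu eclipsed, OCH3–H eclipsed, I–CH2Cl eclipsed; 3.9 + 1.6 + 3.1 = 8.6 kcal/mol.
A has the lowest total (4.5 kcal/mol).

A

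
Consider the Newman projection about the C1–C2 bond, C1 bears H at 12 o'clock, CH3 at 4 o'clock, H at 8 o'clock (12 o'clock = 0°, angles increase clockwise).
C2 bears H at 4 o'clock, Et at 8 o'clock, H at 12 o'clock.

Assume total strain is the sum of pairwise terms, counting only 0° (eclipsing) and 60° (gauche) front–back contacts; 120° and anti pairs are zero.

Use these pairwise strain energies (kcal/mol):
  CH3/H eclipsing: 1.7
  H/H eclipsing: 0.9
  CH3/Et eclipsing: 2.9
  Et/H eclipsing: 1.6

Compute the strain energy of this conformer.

4.2 kcal/mol

This conformer (eclipsed): H(0°)/H(0°) eclipsed 0.9; CH3(120°)/H(120°) eclipsed 1.7; H(240°)/Et(240°) eclipsed 1.6 → 4.2 kcal/mol.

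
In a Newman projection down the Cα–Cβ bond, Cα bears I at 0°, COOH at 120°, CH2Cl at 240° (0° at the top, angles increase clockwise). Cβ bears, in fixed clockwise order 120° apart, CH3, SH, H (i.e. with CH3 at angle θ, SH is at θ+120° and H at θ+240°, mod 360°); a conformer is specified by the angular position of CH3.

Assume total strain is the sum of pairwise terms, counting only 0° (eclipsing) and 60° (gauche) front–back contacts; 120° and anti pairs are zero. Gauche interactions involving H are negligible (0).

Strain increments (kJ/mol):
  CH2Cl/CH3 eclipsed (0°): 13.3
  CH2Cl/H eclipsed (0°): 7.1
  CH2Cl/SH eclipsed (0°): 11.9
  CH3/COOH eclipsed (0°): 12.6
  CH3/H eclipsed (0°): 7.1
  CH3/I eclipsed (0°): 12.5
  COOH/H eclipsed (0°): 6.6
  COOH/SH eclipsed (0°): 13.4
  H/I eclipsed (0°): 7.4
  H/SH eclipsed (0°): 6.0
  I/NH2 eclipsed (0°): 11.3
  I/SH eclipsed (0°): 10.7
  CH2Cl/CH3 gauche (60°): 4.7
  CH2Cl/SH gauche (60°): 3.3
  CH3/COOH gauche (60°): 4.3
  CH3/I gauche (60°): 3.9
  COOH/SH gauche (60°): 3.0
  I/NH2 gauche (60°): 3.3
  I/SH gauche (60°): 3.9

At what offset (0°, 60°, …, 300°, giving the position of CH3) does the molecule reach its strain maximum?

CH3 at 0° (eclipsed): I–CH3 eclipsed, COOH–SH eclipsed, CH2Cl–H eclipsed; 12.5 + 13.4 + 7.1 = 33.0 kJ/mol.
CH3 at 60° (staggered): I–CH3 gauche, COOH–CH3 gauche, COOH–SH gauche, CH2Cl–SH gauche; 3.9 + 4.3 + 3.0 + 3.3 = 14.5 kJ/mol.
CH3 at 120° (eclipsed): I–H eclipsed, COOH–CH3 eclipsed, CH2Cl–SH eclipsed; 7.4 + 12.6 + 11.9 = 31.9 kJ/mol.
CH3 at 180° (staggered): I–SH gauche, COOH–CH3 gauche, CH2Cl–CH3 gauche, CH2Cl–SH gauche; 3.9 + 4.3 + 4.7 + 3.3 = 16.2 kJ/mol.
CH3 at 240° (eclipsed): I–SH eclipsed, COOH–H eclipsed, CH2Cl–CH3 eclipsed; 10.7 + 6.6 + 13.3 = 30.6 kJ/mol.
CH3 at 300° (staggered): I–CH3 gauche, I–SH gauche, COOH–SH gauche, CH2Cl–CH3 gauche; 3.9 + 3.9 + 3.0 + 4.7 = 15.5 kJ/mol.
The maximum (33.0 kJ/mol) occurs with CH3 at 0°.

0°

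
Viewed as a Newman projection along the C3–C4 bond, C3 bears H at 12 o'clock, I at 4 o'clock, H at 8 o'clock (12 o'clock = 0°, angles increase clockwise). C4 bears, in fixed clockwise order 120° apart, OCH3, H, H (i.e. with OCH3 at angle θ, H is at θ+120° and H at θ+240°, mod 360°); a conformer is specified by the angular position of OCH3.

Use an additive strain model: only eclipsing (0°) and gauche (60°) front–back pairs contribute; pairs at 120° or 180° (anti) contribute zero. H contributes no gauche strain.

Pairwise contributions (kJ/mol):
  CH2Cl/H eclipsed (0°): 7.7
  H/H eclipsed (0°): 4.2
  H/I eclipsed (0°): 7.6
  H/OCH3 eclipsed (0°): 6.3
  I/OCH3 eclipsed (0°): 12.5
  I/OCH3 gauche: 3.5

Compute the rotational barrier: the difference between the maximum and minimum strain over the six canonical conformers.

OCH3 at 0° is eclipsed. H at 0° is eclipsed with OCH3 at 0° (6.3); I at 120° is eclipsed with H at 120° (7.6); H at 240° is eclipsed with H at 240° (4.2). Total 18.1 kJ/mol.
OCH3 at 60° is staggered. I at 120° is gauche with OCH3 at 60° (3.5). Total 3.5 kJ/mol.
OCH3 at 120° is eclipsed. H at 0° is eclipsed with H at 0° (4.2); I at 120° is eclipsed with OCH3 at 120° (12.5); H at 240° is eclipsed with H at 240° (4.2). Total 20.9 kJ/mol.
OCH3 at 180° is staggered. I at 120° is gauche with OCH3 at 180° (3.5). Total 3.5 kJ/mol.
OCH3 at 240° is eclipsed. H at 0° is eclipsed with H at 0° (4.2); I at 120° is eclipsed with H at 120° (7.6); H at 240° is eclipsed with OCH3 at 240° (6.3). Total 18.1 kJ/mol.
OCH3 at 300° (staggered): no non-H gauche contacts → 0.0 kJ/mol.
Max at 120° (20.9 kJ/mol), min at 300° (0.0 kJ/mol); barrier = 20.9 kJ/mol.

20.9 kJ/mol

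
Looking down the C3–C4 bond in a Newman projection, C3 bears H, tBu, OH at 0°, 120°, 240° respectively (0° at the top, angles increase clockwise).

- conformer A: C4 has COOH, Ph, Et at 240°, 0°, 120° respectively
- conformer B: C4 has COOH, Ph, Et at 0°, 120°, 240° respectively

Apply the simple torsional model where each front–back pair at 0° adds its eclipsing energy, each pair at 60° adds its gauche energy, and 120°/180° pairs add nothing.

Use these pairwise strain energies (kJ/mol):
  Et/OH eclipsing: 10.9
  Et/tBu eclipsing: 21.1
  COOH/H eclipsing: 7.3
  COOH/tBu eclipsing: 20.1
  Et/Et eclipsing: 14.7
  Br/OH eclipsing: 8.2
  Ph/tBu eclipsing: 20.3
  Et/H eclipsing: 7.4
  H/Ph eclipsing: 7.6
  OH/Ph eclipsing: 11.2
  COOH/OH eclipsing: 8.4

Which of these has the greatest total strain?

B

A (eclipsed): H–Ph eclipsed, tBu–Et eclipsed, OH–COOH eclipsed; 7.6 + 21.1 + 8.4 = 37.1 kJ/mol.
B (eclipsed): H–COOH eclipsed, tBu–Ph eclipsed, OH–Et eclipsed; 7.3 + 20.3 + 10.9 = 38.5 kJ/mol.
B has the highest total (38.5 kJ/mol).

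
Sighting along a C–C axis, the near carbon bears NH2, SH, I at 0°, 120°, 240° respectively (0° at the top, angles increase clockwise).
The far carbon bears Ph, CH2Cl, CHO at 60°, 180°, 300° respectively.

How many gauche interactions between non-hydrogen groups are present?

Non-H gauche pairs: NH2(0°)/Ph(60°); NH2(0°)/CHO(300°); SH(120°)/Ph(60°); SH(120°)/CH2Cl(180°); I(240°)/CH2Cl(180°); I(240°)/CHO(300°) — 6 interactions.

6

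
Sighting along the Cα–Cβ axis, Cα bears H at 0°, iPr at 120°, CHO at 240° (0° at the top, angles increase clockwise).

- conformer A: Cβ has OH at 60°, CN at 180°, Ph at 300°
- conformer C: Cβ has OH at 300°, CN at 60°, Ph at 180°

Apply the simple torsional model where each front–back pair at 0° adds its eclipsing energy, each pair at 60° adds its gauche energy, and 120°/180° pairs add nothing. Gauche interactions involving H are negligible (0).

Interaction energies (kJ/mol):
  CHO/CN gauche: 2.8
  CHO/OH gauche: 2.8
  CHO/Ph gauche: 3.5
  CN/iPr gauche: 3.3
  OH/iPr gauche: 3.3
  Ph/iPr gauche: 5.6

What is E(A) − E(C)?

-2.3 kJ/mol

A is staggered. iPr at 120° is gauche with OH at 60° (3.3); iPr at 120° is gauche with CN at 180° (3.3); CHO at 240° is gauche with CN at 180° (2.8); CHO at 240° is gauche with Ph at 300° (3.5). Total 12.9 kJ/mol.
C is staggered. iPr at 120° is gauche with CN at 60° (3.3); iPr at 120° is gauche with Ph at 180° (5.6); CHO at 240° is gauche with OH at 300° (2.8); CHO at 240° is gauche with Ph at 180° (3.5). Total 15.2 kJ/mol.
E(A) − E(C) = 12.9 − 15.2 = -2.3 kJ/mol.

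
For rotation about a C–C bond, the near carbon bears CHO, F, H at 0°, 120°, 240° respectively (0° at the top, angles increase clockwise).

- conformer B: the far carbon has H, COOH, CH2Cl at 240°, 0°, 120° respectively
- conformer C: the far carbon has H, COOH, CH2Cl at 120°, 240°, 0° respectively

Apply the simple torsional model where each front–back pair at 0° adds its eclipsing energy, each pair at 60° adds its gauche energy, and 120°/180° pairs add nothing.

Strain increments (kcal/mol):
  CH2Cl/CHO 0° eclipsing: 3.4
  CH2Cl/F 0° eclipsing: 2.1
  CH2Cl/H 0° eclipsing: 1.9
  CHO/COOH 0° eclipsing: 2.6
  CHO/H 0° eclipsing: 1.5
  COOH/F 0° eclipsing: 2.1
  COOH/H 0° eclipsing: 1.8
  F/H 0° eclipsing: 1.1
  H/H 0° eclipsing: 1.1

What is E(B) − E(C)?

-0.5 kcal/mol

B (eclipsed): CHO(0°)/COOH(0°) eclipsed 2.6; F(120°)/CH2Cl(120°) eclipsed 2.1; H(240°)/H(240°) eclipsed 1.1 → 5.8 kcal/mol.
C (eclipsed): CHO(0°)/CH2Cl(0°) eclipsed 3.4; F(120°)/H(120°) eclipsed 1.1; H(240°)/COOH(240°) eclipsed 1.8 → 6.3 kcal/mol.
E(B) − E(C) = 5.8 − 6.3 = -0.5 kcal/mol.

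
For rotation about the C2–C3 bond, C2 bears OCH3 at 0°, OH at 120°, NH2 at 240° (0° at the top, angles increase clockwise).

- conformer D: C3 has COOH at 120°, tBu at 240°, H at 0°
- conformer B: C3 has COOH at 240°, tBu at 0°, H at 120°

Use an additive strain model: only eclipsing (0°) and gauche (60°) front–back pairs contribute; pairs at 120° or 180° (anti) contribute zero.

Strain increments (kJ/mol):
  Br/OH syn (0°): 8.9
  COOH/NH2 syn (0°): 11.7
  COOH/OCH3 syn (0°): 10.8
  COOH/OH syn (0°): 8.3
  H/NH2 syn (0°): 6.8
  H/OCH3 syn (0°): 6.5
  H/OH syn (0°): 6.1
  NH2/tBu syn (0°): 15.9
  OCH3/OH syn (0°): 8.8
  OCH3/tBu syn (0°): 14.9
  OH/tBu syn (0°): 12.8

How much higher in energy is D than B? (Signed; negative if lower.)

D (eclipsed): OCH3(0°)/H(0°) eclipsed 6.5; OH(120°)/COOH(120°) eclipsed 8.3; NH2(240°)/tBu(240°) eclipsed 15.9 → 30.7 kJ/mol.
B (eclipsed): OCH3(0°)/tBu(0°) eclipsed 14.9; OH(120°)/H(120°) eclipsed 6.1; NH2(240°)/COOH(240°) eclipsed 11.7 → 32.7 kJ/mol.
E(D) − E(B) = 30.7 − 32.7 = -2.0 kJ/mol.

-2.0 kJ/mol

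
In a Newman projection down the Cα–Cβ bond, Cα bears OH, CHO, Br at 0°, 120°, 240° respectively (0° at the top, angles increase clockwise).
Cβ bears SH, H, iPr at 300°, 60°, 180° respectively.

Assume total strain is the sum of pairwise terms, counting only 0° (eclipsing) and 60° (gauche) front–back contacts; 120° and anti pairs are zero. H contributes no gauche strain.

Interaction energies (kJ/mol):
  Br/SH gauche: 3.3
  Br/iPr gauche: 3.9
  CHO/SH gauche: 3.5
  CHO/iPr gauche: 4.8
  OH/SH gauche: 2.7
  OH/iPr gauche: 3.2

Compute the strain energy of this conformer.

This conformer (staggered): OH–SH gauche, CHO–iPr gauche, Br–SH gauche, Br–iPr gauche; 2.7 + 4.8 + 3.3 + 3.9 = 14.7 kJ/mol.

14.7 kJ/mol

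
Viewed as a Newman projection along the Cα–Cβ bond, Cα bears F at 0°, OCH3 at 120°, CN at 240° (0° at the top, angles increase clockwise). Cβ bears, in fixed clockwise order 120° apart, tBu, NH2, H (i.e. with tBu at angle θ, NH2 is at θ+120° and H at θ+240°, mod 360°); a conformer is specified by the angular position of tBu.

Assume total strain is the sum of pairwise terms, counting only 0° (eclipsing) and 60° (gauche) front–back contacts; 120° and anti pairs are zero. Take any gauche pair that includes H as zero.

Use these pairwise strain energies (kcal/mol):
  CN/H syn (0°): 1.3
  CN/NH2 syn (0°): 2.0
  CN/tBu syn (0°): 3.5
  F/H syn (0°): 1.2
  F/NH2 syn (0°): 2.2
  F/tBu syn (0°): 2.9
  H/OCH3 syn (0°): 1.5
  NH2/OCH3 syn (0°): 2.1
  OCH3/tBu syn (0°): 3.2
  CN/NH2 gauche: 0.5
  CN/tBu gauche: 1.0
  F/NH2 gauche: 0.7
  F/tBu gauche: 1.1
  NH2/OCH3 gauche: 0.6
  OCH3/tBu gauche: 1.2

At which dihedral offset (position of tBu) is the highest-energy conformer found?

tBu at 0° (eclipsed): F(0°)/tBu(0°) eclipsed 2.9; OCH3(120°)/NH2(120°) eclipsed 2.1; CN(240°)/H(240°) eclipsed 1.3 → 6.3 kcal/mol.
tBu at 60° (staggered): F(0°)/tBu(60°) gauche 1.1; OCH3(120°)/tBu(60°) gauche 1.2; OCH3(120°)/NH2(180°) gauche 0.6; CN(240°)/NH2(180°) gauche 0.5 → 3.4 kcal/mol.
tBu at 120° (eclipsed): F(0°)/H(0°) eclipsed 1.2; OCH3(120°)/tBu(120°) eclipsed 3.2; CN(240°)/NH2(240°) eclipsed 2.0 → 6.4 kcal/mol.
tBu at 180° (staggered): F(0°)/NH2(300°) gauche 0.7; OCH3(120°)/tBu(180°) gauche 1.2; CN(240°)/tBu(180°) gauche 1.0; CN(240°)/NH2(300°) gauche 0.5 → 3.4 kcal/mol.
tBu at 240° (eclipsed): F(0°)/NH2(0°) eclipsed 2.2; OCH3(120°)/H(120°) eclipsed 1.5; CN(240°)/tBu(240°) eclipsed 3.5 → 7.2 kcal/mol.
tBu at 300° (staggered): F(0°)/tBu(300°) gauche 1.1; F(0°)/NH2(60°) gauche 0.7; OCH3(120°)/NH2(60°) gauche 0.6; CN(240°)/tBu(300°) gauche 1.0 → 3.4 kcal/mol.
The maximum (7.2 kcal/mol) occurs with tBu at 240°.

240°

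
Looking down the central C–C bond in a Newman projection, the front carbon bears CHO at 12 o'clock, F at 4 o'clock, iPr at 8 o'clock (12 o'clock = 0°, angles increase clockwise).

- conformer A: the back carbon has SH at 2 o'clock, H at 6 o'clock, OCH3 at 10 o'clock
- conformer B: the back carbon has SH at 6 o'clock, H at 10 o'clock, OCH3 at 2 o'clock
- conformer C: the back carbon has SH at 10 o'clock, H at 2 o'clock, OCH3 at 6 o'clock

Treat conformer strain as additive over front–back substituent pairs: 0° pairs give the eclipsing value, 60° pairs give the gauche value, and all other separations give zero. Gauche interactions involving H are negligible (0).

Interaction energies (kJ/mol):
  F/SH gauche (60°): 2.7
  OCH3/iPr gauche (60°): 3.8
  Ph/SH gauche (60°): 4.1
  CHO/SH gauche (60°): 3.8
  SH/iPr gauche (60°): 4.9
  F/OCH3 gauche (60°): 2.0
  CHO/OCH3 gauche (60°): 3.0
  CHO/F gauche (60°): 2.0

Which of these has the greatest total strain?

A (staggered): CHO(0°)/SH(60°) gauche 3.8; CHO(0°)/OCH3(300°) gauche 3.0; F(120°)/SH(60°) gauche 2.7; iPr(240°)/OCH3(300°) gauche 3.8 → 13.3 kJ/mol.
B (staggered): CHO(0°)/OCH3(60°) gauche 3.0; F(120°)/SH(180°) gauche 2.7; F(120°)/OCH3(60°) gauche 2.0; iPr(240°)/SH(180°) gauche 4.9 → 12.6 kJ/mol.
C (staggered): CHO(0°)/SH(300°) gauche 3.8; F(120°)/OCH3(180°) gauche 2.0; iPr(240°)/SH(300°) gauche 4.9; iPr(240°)/OCH3(180°) gauche 3.8 → 14.5 kJ/mol.
C has the highest total (14.5 kJ/mol).

C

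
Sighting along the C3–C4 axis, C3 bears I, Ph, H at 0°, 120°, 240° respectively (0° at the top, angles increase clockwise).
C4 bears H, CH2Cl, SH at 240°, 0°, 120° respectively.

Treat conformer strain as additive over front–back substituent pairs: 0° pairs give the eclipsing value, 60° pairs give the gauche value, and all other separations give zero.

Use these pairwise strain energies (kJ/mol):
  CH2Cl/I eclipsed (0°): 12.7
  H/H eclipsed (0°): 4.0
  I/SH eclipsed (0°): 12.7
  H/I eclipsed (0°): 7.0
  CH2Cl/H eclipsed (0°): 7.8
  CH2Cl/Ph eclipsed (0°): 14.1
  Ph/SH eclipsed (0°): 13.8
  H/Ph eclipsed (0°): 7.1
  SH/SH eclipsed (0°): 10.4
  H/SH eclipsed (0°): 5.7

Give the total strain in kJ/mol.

This conformer is eclipsed. I at 0° is eclipsed with CH2Cl at 0° (12.7); Ph at 120° is eclipsed with SH at 120° (13.8); H at 240° is eclipsed with H at 240° (4.0). Total 30.5 kJ/mol.

30.5 kJ/mol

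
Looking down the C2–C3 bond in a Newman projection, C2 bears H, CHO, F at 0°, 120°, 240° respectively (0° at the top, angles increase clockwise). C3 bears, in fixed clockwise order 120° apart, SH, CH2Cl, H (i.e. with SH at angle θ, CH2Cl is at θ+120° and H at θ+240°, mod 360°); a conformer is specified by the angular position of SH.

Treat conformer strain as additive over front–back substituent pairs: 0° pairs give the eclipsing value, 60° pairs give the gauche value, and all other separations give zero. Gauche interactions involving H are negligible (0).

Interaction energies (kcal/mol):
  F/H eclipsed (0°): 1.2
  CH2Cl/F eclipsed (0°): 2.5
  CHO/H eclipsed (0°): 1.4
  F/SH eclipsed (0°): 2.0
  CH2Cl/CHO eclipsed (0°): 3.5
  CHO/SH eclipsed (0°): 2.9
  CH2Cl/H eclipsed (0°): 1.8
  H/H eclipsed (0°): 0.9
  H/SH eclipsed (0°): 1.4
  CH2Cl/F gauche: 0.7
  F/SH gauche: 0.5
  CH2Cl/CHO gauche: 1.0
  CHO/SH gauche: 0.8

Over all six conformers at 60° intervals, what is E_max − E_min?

4.8 kcal/mol

SH at 0° (eclipsed): H(0°)/SH(0°) eclipsed 1.4; CHO(120°)/CH2Cl(120°) eclipsed 3.5; F(240°)/H(240°) eclipsed 1.2 → 6.1 kcal/mol.
SH at 60° (staggered): CHO(120°)/SH(60°) gauche 0.8; CHO(120°)/CH2Cl(180°) gauche 1.0; F(240°)/CH2Cl(180°) gauche 0.7 → 2.5 kcal/mol.
SH at 120° (eclipsed): H(0°)/H(0°) eclipsed 0.9; CHO(120°)/SH(120°) eclipsed 2.9; F(240°)/CH2Cl(240°) eclipsed 2.5 → 6.3 kcal/mol.
SH at 180° (staggered): CHO(120°)/SH(180°) gauche 0.8; F(240°)/SH(180°) gauche 0.5; F(240°)/CH2Cl(300°) gauche 0.7 → 2.0 kcal/mol.
SH at 240° (eclipsed): H(0°)/CH2Cl(0°) eclipsed 1.8; CHO(120°)/H(120°) eclipsed 1.4; F(240°)/SH(240°) eclipsed 2.0 → 5.2 kcal/mol.
SH at 300° (staggered): CHO(120°)/CH2Cl(60°) gauche 1.0; F(240°)/SH(300°) gauche 0.5 → 1.5 kcal/mol.
Max at 120° (6.3 kcal/mol), min at 300° (1.5 kcal/mol); barrier = 4.8 kcal/mol.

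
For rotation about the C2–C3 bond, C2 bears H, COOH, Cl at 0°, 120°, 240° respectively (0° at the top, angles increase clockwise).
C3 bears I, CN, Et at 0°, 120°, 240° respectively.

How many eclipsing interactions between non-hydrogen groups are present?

Non-H eclipsing pairs: COOH(120°)/CN(120°); Cl(240°)/Et(240°) — 2 interactions.

2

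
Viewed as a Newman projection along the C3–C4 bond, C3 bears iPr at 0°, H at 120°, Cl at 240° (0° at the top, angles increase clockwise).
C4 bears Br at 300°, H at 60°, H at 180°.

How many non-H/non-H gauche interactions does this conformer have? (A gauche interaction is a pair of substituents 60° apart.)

Non-H gauche pairs: iPr(0°)/Br(300°); Cl(240°)/Br(300°) — 2 interactions.

2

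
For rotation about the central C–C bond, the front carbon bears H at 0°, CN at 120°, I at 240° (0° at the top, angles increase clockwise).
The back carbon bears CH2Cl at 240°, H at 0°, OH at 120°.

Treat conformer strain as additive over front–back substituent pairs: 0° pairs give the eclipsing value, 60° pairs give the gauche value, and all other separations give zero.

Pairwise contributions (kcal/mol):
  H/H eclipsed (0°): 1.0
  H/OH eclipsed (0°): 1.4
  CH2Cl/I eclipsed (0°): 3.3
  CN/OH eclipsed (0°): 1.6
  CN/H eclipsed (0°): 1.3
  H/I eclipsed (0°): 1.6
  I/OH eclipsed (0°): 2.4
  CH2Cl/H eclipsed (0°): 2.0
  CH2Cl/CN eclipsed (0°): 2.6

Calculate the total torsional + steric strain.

This conformer (eclipsed): H(0°)/H(0°) eclipsed 1.0; CN(120°)/OH(120°) eclipsed 1.6; I(240°)/CH2Cl(240°) eclipsed 3.3 → 5.9 kcal/mol.

5.9 kcal/mol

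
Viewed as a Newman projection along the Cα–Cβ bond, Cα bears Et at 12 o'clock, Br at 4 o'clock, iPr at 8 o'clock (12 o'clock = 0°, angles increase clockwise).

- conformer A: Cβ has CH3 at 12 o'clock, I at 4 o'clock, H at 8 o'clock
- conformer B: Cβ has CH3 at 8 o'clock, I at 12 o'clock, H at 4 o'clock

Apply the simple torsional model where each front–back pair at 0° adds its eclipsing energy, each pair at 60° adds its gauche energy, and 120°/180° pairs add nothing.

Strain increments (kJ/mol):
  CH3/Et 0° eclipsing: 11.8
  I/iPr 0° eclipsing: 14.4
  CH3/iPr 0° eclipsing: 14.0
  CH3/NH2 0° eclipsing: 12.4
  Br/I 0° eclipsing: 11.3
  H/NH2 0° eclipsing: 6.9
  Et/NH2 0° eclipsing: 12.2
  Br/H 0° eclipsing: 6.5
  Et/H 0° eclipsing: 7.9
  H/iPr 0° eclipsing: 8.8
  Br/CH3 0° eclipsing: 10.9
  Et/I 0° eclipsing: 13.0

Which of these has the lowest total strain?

A is eclipsed. Et at 0° is eclipsed with CH3 at 0° (11.8); Br at 120° is eclipsed with I at 120° (11.3); iPr at 240° is eclipsed with H at 240° (8.8). Total 31.9 kJ/mol.
B is eclipsed. Et at 0° is eclipsed with I at 0° (13.0); Br at 120° is eclipsed with H at 120° (6.5); iPr at 240° is eclipsed with CH3 at 240° (14.0). Total 33.5 kJ/mol.
A has the lowest total (31.9 kJ/mol).

A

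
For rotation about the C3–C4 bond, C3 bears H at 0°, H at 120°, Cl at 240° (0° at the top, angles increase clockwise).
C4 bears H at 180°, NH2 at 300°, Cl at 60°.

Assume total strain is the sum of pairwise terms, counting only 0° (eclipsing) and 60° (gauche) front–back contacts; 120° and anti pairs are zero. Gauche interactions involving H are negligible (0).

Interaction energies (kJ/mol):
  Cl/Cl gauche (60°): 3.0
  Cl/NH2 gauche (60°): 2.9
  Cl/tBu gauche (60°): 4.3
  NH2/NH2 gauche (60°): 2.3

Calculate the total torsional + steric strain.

2.9 kJ/mol

This conformer (staggered): Cl–NH2 gauche; 2.9 = 2.9 kJ/mol.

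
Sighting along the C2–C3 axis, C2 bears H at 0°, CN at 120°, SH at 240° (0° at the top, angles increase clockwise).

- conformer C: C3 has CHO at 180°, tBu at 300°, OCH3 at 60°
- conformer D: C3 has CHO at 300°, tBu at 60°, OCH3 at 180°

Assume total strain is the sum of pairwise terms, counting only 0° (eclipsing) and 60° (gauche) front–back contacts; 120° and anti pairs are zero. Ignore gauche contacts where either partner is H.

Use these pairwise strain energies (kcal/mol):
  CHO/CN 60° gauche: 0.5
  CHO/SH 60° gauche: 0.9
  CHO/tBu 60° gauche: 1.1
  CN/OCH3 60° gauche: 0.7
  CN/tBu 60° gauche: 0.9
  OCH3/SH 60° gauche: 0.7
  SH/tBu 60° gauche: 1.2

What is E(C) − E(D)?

C (staggered): CN(120°)/CHO(180°) gauche 0.5; CN(120°)/OCH3(60°) gauche 0.7; SH(240°)/CHO(180°) gauche 0.9; SH(240°)/tBu(300°) gauche 1.2 → 3.3 kcal/mol.
D (staggered): CN(120°)/tBu(60°) gauche 0.9; CN(120°)/OCH3(180°) gauche 0.7; SH(240°)/CHO(300°) gauche 0.9; SH(240°)/OCH3(180°) gauche 0.7 → 3.2 kcal/mol.
E(C) − E(D) = 3.3 − 3.2 = +0.1 kcal/mol.

+0.1 kcal/mol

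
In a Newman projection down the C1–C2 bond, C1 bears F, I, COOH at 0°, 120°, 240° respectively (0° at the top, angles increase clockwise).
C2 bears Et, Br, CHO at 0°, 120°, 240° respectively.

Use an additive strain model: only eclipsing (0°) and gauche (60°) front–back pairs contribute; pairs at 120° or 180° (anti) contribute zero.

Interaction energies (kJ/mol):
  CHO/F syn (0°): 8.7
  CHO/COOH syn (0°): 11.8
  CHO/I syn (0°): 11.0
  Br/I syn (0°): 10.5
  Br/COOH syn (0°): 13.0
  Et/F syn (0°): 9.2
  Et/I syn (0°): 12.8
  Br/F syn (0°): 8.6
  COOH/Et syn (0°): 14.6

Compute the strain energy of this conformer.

This conformer (eclipsed): F(0°)/Et(0°) eclipsed 9.2; I(120°)/Br(120°) eclipsed 10.5; COOH(240°)/CHO(240°) eclipsed 11.8 → 31.5 kJ/mol.

31.5 kJ/mol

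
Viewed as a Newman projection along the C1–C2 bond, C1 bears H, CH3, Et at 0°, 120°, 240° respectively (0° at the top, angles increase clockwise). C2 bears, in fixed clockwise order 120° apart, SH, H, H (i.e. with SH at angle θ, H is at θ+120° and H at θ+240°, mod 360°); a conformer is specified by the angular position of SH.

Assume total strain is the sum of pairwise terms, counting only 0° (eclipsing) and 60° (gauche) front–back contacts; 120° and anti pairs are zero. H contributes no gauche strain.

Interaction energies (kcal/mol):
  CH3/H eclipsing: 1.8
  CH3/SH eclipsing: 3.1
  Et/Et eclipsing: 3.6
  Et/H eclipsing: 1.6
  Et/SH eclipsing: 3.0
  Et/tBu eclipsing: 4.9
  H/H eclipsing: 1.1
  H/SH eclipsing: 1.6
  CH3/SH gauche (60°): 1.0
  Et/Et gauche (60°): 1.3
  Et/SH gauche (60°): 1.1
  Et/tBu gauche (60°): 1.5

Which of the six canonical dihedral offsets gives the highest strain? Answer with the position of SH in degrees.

240°

SH at 0° (eclipsed): H–SH eclipsed, CH3–H eclipsed, Et–H eclipsed; 1.6 + 1.8 + 1.6 = 5.0 kcal/mol.
SH at 60° (staggered): CH3–SH gauche; 1.0 = 1.0 kcal/mol.
SH at 120° (eclipsed): H–H eclipsed, CH3–SH eclipsed, Et–H eclipsed; 1.1 + 3.1 + 1.6 = 5.8 kcal/mol.
SH at 180° (staggered): CH3–SH gauche, Et–SH gauche; 1.0 + 1.1 = 2.1 kcal/mol.
SH at 240° (eclipsed): H–H eclipsed, CH3–H eclipsed, Et–SH eclipsed; 1.1 + 1.8 + 3.0 = 5.9 kcal/mol.
SH at 300° (staggered): Et–SH gauche; 1.1 = 1.1 kcal/mol.
The maximum (5.9 kcal/mol) occurs with SH at 240°.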